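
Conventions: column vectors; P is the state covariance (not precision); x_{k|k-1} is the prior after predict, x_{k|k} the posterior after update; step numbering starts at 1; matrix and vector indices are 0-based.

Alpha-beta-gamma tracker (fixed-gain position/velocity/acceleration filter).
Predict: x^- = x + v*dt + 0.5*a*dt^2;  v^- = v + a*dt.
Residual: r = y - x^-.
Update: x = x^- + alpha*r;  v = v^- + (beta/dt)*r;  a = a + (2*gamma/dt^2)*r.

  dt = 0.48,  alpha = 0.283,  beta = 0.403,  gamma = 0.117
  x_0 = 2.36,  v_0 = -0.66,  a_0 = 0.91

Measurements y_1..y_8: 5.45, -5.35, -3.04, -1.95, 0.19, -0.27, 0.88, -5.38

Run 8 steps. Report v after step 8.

step 1: x_pred=2.1480  r=3.3020  x^+=3.0825  v^+=2.5491  a^+=4.2636
step 2: x_pred=4.7972  r=-10.1472  x^+=1.9255  v^+=-3.9238  a^+=-6.0422
step 3: x_pred=-0.6540  r=-2.3860  x^+=-1.3292  v^+=-8.8274  a^+=-8.4655
step 4: x_pred=-6.5416  r=4.5916  x^+=-5.2422  v^+=-9.0358  a^+=-3.8022
step 5: x_pred=-10.0174  r=10.2074  x^+=-7.1287  v^+=-2.2909  a^+=6.5647
step 6: x_pred=-7.4721  r=7.2021  x^+=-5.4339  v^+=6.9068  a^+=13.8793
step 7: x_pred=-0.5197  r=1.3997  x^+=-0.1236  v^+=14.7441  a^+=15.3009
step 8: x_pred=8.7162  r=-14.0962  x^+=4.7270  v^+=10.2535  a^+=0.9844

v_post = 10.2535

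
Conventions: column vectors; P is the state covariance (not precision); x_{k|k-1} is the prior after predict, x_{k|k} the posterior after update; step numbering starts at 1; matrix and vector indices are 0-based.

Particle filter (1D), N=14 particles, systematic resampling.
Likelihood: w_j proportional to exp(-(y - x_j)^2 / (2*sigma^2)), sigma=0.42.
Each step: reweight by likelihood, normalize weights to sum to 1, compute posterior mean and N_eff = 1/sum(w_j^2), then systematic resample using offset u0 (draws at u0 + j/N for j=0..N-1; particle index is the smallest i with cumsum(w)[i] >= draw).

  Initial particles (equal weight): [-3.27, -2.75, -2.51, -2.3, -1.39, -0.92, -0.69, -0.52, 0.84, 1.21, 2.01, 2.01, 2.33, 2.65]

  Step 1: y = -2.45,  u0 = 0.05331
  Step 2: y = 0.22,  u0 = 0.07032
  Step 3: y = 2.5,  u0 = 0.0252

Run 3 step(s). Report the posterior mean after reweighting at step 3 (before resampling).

step 1: w=[0.0514, 0.2677, 0.3420, 0.3241, 0.0143, 0.0005, 0.0001, 0.0000, 0.0000, 0.0000, 0.0000, 0.0000, 0.0000, 0.0000]  mean=-2.5284  Neff=3.3724  idx=[1, 1, 1, 1, 2, 2, 2, 2, 2, 3, 3, 3, 3, 3]
step 2: w=[0.0002, 0.0002, 0.0002, 0.0002, 0.0084, 0.0084, 0.0084, 0.0084, 0.0084, 0.1914, 0.1914, 0.1914, 0.1914, 0.1914]  mean=-2.3091  Neff=5.4461  idx=[9, 9, 9, 10, 10, 11, 11, 11, 12, 12, 12, 13, 13, 13]
step 3: w=[0.0714, 0.0714, 0.0714, 0.0714, 0.0714, 0.0714, 0.0714, 0.0714, 0.0714, 0.0714, 0.0714, 0.0714, 0.0714, 0.0714]  mean=-2.3000  Neff=14.0000  idx=[0, 1, 2, 3, 4, 5, 6, 7, 8, 9, 10, 11, 12, 13]

post_mean = -2.3000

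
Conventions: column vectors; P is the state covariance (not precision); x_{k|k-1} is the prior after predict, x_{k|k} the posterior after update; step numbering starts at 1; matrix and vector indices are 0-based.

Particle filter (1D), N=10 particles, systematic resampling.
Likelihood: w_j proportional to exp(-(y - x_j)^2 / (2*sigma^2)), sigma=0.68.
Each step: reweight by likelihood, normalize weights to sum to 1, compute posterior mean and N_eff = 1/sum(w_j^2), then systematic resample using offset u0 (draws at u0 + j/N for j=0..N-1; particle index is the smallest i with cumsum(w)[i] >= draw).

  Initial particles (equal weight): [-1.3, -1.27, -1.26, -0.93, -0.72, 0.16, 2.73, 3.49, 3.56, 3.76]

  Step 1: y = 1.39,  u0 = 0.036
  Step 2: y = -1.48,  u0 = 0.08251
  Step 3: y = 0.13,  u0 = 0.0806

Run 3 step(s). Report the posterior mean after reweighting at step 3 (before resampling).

step 1: w=[0.0011, 0.0013, 0.0014, 0.0081, 0.0221, 0.5298, 0.3902, 0.0231, 0.0167, 0.0063]  mean=1.2856  Neff=2.3022  idx=[5, 5, 5, 5, 5, 5, 6, 6, 6, 6]
step 2: w=[0.1667, 0.1667, 0.1667, 0.1667, 0.1667, 0.1667, 0.0000, 0.0000, 0.0000, 0.0000]  mean=0.1600  Neff=6.0000  idx=[0, 1, 1, 2, 2, 3, 4, 4, 5, 5]
step 3: w=[0.1000, 0.1000, 0.1000, 0.1000, 0.1000, 0.1000, 0.1000, 0.1000, 0.1000, 0.1000]  mean=0.1600  Neff=10.0000  idx=[0, 1, 2, 3, 4, 5, 6, 7, 8, 9]

post_mean = 0.1600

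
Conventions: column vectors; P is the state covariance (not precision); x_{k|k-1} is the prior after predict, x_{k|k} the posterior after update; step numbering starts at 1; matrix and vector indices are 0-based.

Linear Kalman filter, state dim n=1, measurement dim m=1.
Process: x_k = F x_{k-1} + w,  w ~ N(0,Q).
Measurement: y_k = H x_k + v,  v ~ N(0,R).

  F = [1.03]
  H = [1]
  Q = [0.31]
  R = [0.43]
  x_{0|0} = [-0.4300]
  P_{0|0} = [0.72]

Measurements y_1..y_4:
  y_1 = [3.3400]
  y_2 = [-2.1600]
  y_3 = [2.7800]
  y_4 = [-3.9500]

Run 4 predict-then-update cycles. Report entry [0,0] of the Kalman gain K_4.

step 1: x^-=[-0.4429]  P^-=[1.0738]  S=[1.5038]  K=[0.7141]  nu=[3.7829]  x^+=[2.2583]  P^+=[0.3070]
step 2: x^-=[2.3261]  P^-=[0.6357]  S=[1.0657]  K=[0.5965]  nu=[-4.4861]  x^+=[-0.3500]  P^+=[0.2565]
step 3: x^-=[-0.3605]  P^-=[0.5821]  S=[1.0121]  K=[0.5752]  nu=[3.1405]  x^+=[1.4458]  P^+=[0.2473]
step 4: x^-=[1.4891]  P^-=[0.5724]  S=[1.0024]  K=[0.5710]  nu=[-5.4391]  x^+=[-1.6167]  P^+=[0.2455]

K[0,0] = 0.5710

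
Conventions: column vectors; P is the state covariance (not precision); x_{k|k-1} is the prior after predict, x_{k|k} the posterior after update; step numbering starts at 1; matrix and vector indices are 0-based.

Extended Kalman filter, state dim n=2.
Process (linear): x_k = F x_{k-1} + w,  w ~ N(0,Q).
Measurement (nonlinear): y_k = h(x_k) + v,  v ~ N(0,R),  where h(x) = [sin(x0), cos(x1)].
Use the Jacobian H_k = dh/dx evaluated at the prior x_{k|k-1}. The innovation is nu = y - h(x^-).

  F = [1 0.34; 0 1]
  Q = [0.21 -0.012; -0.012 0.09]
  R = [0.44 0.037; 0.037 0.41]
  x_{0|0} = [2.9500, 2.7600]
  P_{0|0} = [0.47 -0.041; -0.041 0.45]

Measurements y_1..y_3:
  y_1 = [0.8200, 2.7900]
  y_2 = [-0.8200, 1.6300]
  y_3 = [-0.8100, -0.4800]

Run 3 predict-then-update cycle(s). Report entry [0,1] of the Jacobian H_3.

H_jac[0,1] = 0.0000

step 1: x^-=[3.8884, 2.7600]  P^-=[0.7041 0.1000; 0.1000 0.5400]  H_jac=[-0.7339 0.0000; 0.0000 -0.3724]  S=[0.8192 0.0643; 0.0643 0.4849]  K=[-0.6313 0.0070; -0.0576 -0.4071]  nu=[1.4993, 3.7181]  x^+=[2.9677, 1.1601]  P^+=[0.3782 0.0551; 0.0551 0.4539]
step 2: x^-=[3.3621, 1.1601]  P^-=[0.6781 0.1974; 0.1974 0.5439]  H_jac=[-0.9758 0.0000; 0.0000 -0.9168]  S=[1.0856 0.2136; 0.2136 0.8672]  K=[-0.5974 -0.0616; -0.0676 -0.5584]  nu=[-0.6012, 1.2307]  x^+=[3.6455, 0.5134]  P^+=[0.2717 0.0516; 0.0516 0.2524]
step 3: x^-=[3.8201, 0.5134]  P^-=[0.5460 0.1255; 0.1255 0.3424]  H_jac=[-0.7785 0.0000; 0.0000 -0.4912]  S=[0.7709 0.0850; 0.0850 0.4926]  K=[-0.5480 -0.0306; -0.0908 -0.3258]  nu=[-0.1824, -1.3511]  x^+=[3.9613, 0.9702]  P^+=[0.3112 0.0668; 0.0668 0.2788]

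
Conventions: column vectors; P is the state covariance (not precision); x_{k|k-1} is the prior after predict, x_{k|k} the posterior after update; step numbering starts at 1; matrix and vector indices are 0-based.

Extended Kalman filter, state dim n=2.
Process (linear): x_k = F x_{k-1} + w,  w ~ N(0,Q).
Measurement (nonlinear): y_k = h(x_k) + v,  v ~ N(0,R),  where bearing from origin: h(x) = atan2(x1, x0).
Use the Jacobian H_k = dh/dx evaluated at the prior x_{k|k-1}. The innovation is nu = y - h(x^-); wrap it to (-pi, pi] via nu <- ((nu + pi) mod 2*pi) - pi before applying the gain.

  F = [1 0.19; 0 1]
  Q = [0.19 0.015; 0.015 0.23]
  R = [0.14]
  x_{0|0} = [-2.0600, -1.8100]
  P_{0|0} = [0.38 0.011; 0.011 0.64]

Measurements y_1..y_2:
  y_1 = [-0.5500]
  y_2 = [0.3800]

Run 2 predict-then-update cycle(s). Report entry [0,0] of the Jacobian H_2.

step 1: x^-=[-2.4039, -1.8100]  P^-=[0.5973 0.1476; 0.1476 0.8700]  H_jac=[0.1999 -0.2655]  S=[0.2095]  K=[0.3828; -0.9616]  nu=[1.9462]  x^+=[-1.6589, -3.6814]  P^+=[0.5666 0.2247; 0.2247 0.6763]
step 2: x^-=[-2.3583, -3.6814]  P^-=[0.8664 0.3682; 0.3682 0.9063]  H_jac=[0.1926 -0.1234]  S=[0.1684]  K=[0.7210; -0.2428]  nu=[2.5205]  x^+=[-0.5411, -4.2934]  P^+=[0.7788 0.3977; 0.3977 0.8963]

H_jac[0,0] = 0.1926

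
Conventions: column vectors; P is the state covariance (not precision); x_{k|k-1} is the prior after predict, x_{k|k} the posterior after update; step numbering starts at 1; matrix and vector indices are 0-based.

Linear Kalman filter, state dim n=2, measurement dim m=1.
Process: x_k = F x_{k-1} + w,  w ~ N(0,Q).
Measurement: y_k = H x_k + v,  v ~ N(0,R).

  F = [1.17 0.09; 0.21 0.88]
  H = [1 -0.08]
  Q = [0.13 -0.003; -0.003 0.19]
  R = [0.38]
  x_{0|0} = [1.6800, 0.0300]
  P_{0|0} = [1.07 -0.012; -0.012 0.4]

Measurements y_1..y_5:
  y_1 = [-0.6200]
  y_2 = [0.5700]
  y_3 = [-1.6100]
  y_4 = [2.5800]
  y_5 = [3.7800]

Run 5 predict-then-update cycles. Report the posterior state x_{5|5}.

x_post = [2.6603, 1.2142]

step 1: x^-=[1.9683, 0.3792]  P^-=[1.5954 0.2790; 0.2790 0.5425]  S=[1.9343]  K=[0.8133; 0.1218]  nu=[-2.5580]  x^+=[-0.1121, 0.0676]  P^+=[0.3160 0.0874; 0.0874 0.5138]
step 2: x^-=[-0.1250, 0.0360]  P^-=[0.5852 0.2070; 0.2070 0.6341]  S=[0.9361]  K=[0.6074; 0.1669]  nu=[0.6979]  x^+=[0.2989, 0.1525]  P^+=[0.2398 0.1121; 0.1121 0.6081]
step 3: x^-=[0.3634, 0.1969]  P^-=[0.4868 0.2216; 0.2216 0.7129]  S=[0.8359]  K=[0.5611; 0.1969]  nu=[-1.9577]  x^+=[-0.7351, -0.1884]  P^+=[0.2236 0.1292; 0.1292 0.6805]
step 4: x^-=[-0.8770, -0.3202]  P^-=[0.4688 0.2413; 0.2413 0.7746]  S=[0.8151]  K=[0.5514; 0.2201]  nu=[3.4314]  x^+=[1.0151, 0.4349]  P^+=[0.2209 0.1424; 0.1424 0.7351]
step 5: x^-=[1.2268, 0.5959]  P^-=[0.4684 0.2588; 0.2588 0.8217]  S=[0.8122]  K=[0.5512; 0.2378]  nu=[2.6008]  x^+=[2.6603, 1.2142]  P^+=[0.2216 0.1524; 0.1524 0.7758]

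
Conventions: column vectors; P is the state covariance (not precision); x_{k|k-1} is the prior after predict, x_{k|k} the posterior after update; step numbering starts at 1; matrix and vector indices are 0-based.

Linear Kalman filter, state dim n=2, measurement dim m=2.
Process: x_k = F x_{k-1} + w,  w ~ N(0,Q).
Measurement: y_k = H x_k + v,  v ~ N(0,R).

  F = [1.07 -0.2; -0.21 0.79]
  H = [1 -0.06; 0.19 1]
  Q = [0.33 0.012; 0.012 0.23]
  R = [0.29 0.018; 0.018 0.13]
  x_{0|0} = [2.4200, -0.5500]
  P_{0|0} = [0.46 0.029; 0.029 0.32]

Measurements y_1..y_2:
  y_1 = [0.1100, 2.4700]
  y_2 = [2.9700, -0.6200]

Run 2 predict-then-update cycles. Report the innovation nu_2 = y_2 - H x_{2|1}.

innov = [2.4862, -1.8613]

step 1: x^-=[2.6994, -0.9427]  P^-=[0.8570 -0.1162; -0.1162 0.4404]  S=[1.1626 0.0395; 0.0395 0.5572]  K=[0.7421 0.0310; -0.1486 0.7613]  nu=[-2.6460, 2.8998]  x^+=[0.8258, 1.6581]  P^+=[0.2144 -0.0233; -0.0233 0.1007]
step 2: x^-=[0.5519, 1.1365]  P^-=[0.5895 -0.0728; -0.0728 0.3101]  S=[0.8893 0.0394; 0.0394 0.4337]  K=[0.6664 0.0298; -0.1336 0.6952]  nu=[2.4862, -1.8613]  x^+=[2.1533, -0.4897]  P^+=[0.1926 -0.0207; -0.0207 0.0919]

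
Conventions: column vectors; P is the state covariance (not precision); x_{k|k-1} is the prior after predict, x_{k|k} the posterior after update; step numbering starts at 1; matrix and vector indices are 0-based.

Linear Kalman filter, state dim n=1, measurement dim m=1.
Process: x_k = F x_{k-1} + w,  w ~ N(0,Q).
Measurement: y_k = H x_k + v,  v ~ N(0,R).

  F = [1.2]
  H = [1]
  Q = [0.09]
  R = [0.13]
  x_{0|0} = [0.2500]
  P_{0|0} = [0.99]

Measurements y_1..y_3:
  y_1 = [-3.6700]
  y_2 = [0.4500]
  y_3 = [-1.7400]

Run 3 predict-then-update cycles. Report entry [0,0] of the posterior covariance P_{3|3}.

step 1: x^-=[0.3000]  P^-=[1.5156]  S=[1.6456]  K=[0.9210]  nu=[-3.9700]  x^+=[-3.3564]  P^+=[0.1197]
step 2: x^-=[-4.0277]  P^-=[0.2624]  S=[0.3924]  K=[0.6687]  nu=[4.4777]  x^+=[-1.0334]  P^+=[0.0869]
step 3: x^-=[-1.2401]  P^-=[0.2152]  S=[0.3452]  K=[0.6234]  nu=[-0.4999]  x^+=[-1.5517]  P^+=[0.0810]

P_post[0,0] = 0.0810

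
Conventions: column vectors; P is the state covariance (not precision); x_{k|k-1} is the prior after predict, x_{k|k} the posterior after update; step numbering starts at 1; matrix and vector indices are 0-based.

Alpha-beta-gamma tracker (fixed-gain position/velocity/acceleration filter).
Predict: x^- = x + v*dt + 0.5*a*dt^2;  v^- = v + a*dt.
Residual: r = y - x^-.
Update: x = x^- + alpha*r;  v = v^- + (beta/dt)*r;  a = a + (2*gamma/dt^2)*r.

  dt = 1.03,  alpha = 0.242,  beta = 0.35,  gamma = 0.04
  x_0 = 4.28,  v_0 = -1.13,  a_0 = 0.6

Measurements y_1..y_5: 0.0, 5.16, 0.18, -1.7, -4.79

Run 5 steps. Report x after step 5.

x_post = -0.8337

step 1: x_pred=3.4344  r=-3.4344  x^+=2.6033  v^+=-1.6790  a^+=0.3410
step 2: x_pred=1.0548  r=4.1052  x^+=2.0482  v^+=0.0672  a^+=0.6506
step 3: x_pred=2.4626  r=-2.2826  x^+=1.9102  v^+=-0.0383  a^+=0.4785
step 4: x_pred=2.1245  r=-3.8245  x^+=1.1990  v^+=-0.8451  a^+=0.1901
step 5: x_pred=0.4294  r=-5.2194  x^+=-0.8337  v^+=-2.4229  a^+=-0.2035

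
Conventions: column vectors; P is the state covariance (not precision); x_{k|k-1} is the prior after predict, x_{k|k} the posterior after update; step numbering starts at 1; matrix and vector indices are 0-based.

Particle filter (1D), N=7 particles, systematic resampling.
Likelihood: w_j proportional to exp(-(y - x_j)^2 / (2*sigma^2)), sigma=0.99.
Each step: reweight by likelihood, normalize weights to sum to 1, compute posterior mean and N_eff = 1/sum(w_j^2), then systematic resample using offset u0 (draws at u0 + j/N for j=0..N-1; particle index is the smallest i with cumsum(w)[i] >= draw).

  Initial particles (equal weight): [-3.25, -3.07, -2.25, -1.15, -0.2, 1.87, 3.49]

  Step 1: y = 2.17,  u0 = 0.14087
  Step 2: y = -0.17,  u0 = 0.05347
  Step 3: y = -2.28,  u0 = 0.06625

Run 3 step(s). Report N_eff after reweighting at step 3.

step 1: w=[0.0000, 0.0000, 0.0000, 0.0025, 0.0399, 0.6694, 0.2881]  mean=2.2463  Neff=1.8772  idx=[5, 5, 5, 5, 6, 6, 6]
step 2: w=[0.2483, 0.2483, 0.2483, 0.2483, 0.0022, 0.0022, 0.0022]  mean=1.8809  Neff=4.0539  idx=[0, 0, 1, 1, 2, 3, 3]
step 3: w=[0.1429, 0.1429, 0.1429, 0.1429, 0.1429, 0.1429, 0.1429]  mean=1.8700  Neff=7.0000  idx=[0, 1, 2, 3, 4, 5, 6]

N_eff = 7.0000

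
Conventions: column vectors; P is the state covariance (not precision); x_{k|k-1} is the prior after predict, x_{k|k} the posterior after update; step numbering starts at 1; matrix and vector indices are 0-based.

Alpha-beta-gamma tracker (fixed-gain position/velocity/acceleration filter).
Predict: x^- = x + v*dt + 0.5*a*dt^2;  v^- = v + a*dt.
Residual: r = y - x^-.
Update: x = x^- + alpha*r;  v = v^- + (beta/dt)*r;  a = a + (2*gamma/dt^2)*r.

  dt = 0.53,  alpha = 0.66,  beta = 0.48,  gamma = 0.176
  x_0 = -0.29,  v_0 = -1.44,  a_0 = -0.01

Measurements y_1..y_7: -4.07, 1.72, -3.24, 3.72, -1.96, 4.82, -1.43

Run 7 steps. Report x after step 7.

step 1: x_pred=-1.0546  r=-3.0154  x^+=-3.0448  v^+=-4.1762  a^+=-3.7886
step 2: x_pred=-5.7903  r=7.5103  x^+=-0.8335  v^+=0.6176  a^+=5.6226
step 3: x_pred=0.2835  r=-3.5235  x^+=-2.0420  v^+=0.4064  a^+=1.2072
step 4: x_pred=-1.6570  r=5.3770  x^+=1.8918  v^+=5.9160  a^+=7.9453
step 5: x_pred=6.1432  r=-8.1032  x^+=0.7951  v^+=2.7883  a^+=-2.2090
step 6: x_pred=1.9626  r=2.8574  x^+=3.8485  v^+=4.2053  a^+=1.3716
step 7: x_pred=6.2700  r=-7.7000  x^+=1.1880  v^+=-2.0413  a^+=-8.2773

x_post = 1.1880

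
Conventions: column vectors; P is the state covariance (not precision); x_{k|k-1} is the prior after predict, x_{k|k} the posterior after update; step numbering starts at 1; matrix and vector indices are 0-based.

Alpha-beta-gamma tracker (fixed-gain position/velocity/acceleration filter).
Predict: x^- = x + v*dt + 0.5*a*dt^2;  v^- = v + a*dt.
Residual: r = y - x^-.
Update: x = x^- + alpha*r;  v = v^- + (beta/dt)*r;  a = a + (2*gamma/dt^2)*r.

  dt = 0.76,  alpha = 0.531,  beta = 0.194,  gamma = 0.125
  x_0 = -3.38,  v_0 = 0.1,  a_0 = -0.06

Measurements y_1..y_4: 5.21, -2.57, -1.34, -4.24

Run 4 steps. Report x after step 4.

x_post = -1.0422

step 1: x_pred=-3.3213  r=8.5313  x^+=1.2088  v^+=2.2321  a^+=3.6326
step 2: x_pred=3.9543  r=-6.5243  x^+=0.4899  v^+=3.3275  a^+=0.8087
step 3: x_pred=3.2523  r=-4.5923  x^+=0.8138  v^+=2.7698  a^+=-1.1790
step 4: x_pred=2.5784  r=-6.8184  x^+=-1.0422  v^+=0.1333  a^+=-4.1302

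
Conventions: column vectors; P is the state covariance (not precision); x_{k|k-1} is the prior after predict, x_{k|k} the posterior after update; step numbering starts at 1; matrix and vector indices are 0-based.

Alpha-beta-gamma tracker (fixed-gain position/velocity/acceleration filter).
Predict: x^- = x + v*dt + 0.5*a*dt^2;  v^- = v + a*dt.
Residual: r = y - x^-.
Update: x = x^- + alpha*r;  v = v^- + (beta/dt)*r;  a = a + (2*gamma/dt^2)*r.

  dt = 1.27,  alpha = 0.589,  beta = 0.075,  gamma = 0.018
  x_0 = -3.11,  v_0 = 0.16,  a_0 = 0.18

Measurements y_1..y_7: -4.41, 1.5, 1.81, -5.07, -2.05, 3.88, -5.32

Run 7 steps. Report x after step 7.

step 1: x_pred=-2.7616  r=-1.6484  x^+=-3.7325  v^+=0.2913  a^+=0.1432
step 2: x_pred=-3.2471  r=4.7471  x^+=-0.4511  v^+=0.7535  a^+=0.2492
step 3: x_pred=0.7068  r=1.1032  x^+=1.3566  v^+=1.1351  a^+=0.2738
step 4: x_pred=3.0189  r=-8.0889  x^+=-1.7455  v^+=1.0051  a^+=0.0932
step 5: x_pred=-0.3938  r=-1.6562  x^+=-1.3693  v^+=1.0257  a^+=0.0563
step 6: x_pred=-0.0213  r=3.9013  x^+=2.2766  v^+=1.3276  a^+=0.1434
step 7: x_pred=4.0782  r=-9.3982  x^+=-1.4573  v^+=0.9546  a^+=-0.0664

x_post = -1.4573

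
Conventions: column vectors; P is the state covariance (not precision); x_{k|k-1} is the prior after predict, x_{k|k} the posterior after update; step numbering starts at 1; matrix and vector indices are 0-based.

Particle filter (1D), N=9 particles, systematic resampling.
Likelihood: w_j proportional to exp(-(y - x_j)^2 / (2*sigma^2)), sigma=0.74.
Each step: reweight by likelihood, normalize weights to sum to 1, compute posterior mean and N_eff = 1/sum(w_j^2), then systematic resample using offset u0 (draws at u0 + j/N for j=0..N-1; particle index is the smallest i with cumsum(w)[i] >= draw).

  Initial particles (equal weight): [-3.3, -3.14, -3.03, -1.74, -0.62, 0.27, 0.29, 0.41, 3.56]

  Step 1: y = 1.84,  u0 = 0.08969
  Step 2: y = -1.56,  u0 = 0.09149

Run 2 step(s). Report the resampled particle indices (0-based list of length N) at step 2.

resampled_idx = [0, 1, 1, 2, 3, 3, 4, 5, 6]

step 1: w=[0.0000, 0.0000, 0.0000, 0.0000, 0.0090, 0.2380, 0.2520, 0.3493, 0.1517]  mean=0.8149  Neff=3.7702  idx=[5, 5, 6, 6, 7, 7, 7, 8, 8]
step 2: w=[0.1750, 0.1750, 0.1636, 0.1636, 0.1076, 0.1076, 0.1076, 0.0000, 0.0000]  mean=0.3218  Neff=6.6890  idx=[0, 1, 1, 2, 3, 3, 4, 5, 6]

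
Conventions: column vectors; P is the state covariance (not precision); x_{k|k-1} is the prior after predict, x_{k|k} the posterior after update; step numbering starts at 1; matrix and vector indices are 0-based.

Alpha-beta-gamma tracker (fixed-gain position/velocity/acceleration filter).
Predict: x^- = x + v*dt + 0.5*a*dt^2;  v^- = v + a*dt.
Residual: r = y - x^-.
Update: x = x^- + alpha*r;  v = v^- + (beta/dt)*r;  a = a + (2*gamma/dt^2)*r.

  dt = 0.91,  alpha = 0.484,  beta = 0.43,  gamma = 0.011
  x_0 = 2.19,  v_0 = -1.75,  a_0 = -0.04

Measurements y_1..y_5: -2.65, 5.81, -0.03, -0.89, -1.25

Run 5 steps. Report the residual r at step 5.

step 1: x_pred=0.5809  r=-3.2309  x^+=-0.9828  v^+=-3.3131  a^+=-0.1258
step 2: x_pred=-4.0499  r=9.8599  x^+=0.7223  v^+=1.2314  a^+=0.1361
step 3: x_pred=1.8993  r=-1.9293  x^+=0.9655  v^+=0.4437  a^+=0.0849
step 4: x_pred=1.4044  r=-2.2944  x^+=0.2939  v^+=-0.5633  a^+=0.0239
step 5: x_pred=-0.2088  r=-1.0412  x^+=-0.7127  v^+=-1.0335  a^+=-0.0038

resid = -1.0412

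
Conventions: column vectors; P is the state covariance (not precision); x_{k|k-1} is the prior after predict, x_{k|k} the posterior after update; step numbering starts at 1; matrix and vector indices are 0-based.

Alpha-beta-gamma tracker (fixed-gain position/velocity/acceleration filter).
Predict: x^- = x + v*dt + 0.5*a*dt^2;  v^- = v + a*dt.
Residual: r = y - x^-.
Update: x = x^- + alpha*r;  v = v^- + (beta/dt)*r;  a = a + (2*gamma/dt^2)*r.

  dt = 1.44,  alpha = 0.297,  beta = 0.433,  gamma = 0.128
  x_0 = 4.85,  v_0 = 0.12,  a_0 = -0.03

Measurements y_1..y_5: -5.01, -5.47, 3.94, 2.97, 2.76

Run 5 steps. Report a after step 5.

step 1: x_pred=4.9917  r=-10.0017  x^+=2.0212  v^+=-2.9307  a^+=-1.2648
step 2: x_pred=-3.5103  r=-1.9597  x^+=-4.0923  v^+=-5.3412  a^+=-1.5067
step 3: x_pred=-13.3458  r=17.2858  x^+=-8.2119  v^+=-2.3131  a^+=0.6273
step 4: x_pred=-10.8924  r=13.8624  x^+=-6.7753  v^+=2.7586  a^+=2.3387
step 5: x_pred=-0.3781  r=3.1381  x^+=0.5539  v^+=7.0700  a^+=2.7262

a_post = 2.7262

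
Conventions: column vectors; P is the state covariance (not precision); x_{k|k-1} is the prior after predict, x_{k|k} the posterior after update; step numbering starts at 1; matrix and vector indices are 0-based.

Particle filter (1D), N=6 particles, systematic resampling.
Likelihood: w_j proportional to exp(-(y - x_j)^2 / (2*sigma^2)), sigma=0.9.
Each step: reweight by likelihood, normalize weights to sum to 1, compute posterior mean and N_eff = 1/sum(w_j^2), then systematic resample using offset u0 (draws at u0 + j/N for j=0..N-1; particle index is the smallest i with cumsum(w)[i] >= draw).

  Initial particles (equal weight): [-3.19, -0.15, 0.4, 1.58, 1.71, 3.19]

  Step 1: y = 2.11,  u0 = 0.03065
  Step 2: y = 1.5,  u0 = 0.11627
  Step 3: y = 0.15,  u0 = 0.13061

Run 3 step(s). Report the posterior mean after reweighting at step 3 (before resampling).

post_mean = 1.6372

step 1: w=[0.0000, 0.0175, 0.0674, 0.3445, 0.3712, 0.1994]  mean=1.8395  Neff=3.3215  idx=[2, 3, 3, 4, 4, 5]
step 2: w=[0.1034, 0.2173, 0.2173, 0.2123, 0.2123, 0.0374]  mean=1.5735  Neff=5.0846  idx=[1, 1, 2, 3, 4, 4]
step 3: w=[0.1866, 0.1866, 0.1866, 0.1468, 0.1468, 0.1468]  mean=1.6372  Neff=5.9157  idx=[0, 1, 2, 3, 4, 5]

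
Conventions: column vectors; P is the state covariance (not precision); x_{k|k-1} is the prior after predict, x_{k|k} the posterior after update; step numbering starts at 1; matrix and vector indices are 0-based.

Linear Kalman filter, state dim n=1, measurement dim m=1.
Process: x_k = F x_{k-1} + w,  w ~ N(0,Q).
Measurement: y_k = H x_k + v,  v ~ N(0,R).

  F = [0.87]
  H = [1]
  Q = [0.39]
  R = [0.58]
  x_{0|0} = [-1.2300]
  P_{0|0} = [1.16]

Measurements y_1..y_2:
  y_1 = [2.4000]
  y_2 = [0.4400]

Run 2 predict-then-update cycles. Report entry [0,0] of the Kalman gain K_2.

K[0,0] = 0.5437

step 1: x^-=[-1.0701]  P^-=[1.2680]  S=[1.8480]  K=[0.6861]  nu=[3.4701]  x^+=[1.3109]  P^+=[0.3980]
step 2: x^-=[1.1405]  P^-=[0.6912]  S=[1.2712]  K=[0.5437]  nu=[-0.7005]  x^+=[0.7596]  P^+=[0.3154]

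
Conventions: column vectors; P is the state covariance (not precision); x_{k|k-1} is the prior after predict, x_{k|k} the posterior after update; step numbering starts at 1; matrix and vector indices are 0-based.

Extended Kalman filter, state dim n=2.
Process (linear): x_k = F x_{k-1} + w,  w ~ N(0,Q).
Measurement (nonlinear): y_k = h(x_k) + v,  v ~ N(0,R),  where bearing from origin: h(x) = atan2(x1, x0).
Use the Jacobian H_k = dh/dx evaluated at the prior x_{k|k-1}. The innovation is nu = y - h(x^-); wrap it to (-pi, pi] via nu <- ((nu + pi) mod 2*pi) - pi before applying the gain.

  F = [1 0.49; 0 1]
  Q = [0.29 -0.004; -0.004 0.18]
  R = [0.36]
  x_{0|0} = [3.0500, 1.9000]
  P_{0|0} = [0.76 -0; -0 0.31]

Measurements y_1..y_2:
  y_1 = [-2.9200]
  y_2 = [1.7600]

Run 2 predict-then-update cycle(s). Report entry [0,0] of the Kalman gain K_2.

K[0,0] = -0.2310

step 1: x^-=[3.9810, 1.9000]  P^-=[1.1244 0.1479; 0.1479 0.4900]  H_jac=[-0.0976 0.2046]  S=[0.3853]  K=[-0.2064; 0.2227]  nu=[2.9179]  x^+=[3.3787, 2.5498]  P^+=[1.1080 0.1656; 0.1656 0.4709]
step 2: x^-=[4.6281, 2.5498]  P^-=[1.6734 0.3923; 0.3923 0.6509]  H_jac=[-0.0913 0.1658]  S=[0.3800]  K=[-0.2310; 0.1897]  nu=[1.2564]  x^+=[4.3378, 2.7881]  P^+=[1.6531 0.4090; 0.4090 0.6372]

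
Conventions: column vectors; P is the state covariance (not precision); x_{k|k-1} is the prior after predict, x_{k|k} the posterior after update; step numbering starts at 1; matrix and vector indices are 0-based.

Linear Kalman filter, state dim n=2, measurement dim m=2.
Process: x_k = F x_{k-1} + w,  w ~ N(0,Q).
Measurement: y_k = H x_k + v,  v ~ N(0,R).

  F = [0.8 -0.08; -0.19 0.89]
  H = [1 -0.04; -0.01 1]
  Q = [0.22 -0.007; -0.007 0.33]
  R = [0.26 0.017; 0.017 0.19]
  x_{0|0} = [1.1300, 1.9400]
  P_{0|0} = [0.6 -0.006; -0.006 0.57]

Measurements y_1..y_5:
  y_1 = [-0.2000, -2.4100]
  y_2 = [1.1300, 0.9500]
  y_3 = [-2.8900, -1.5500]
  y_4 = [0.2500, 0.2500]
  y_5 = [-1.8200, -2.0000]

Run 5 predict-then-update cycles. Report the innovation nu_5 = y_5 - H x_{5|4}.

step 1: x^-=[0.7488, 1.5119]  P^-=[0.6084 -0.1431; -0.1431 0.8052]  S=[0.8812 -0.1645; -0.1645 0.9981]  K=[0.6903 -0.0357; -0.0497 0.8000]  nu=[-0.8883, -3.9144]  x^+=[0.2755, -1.5754]  P^+=[0.1791 0.0067; 0.0067 0.1512]
step 2: x^-=[0.3464, -1.4544]  P^-=[0.3348 -0.0401; -0.0401 0.4540]  S=[0.5987 -0.0446; -0.0446 0.6448]  K=[0.5597 -0.0286; -0.0450 0.7015]  nu=[0.7254, 2.4079]  x^+=[0.6835, 0.2022]  P^+=[0.1453 0.0055; 0.0055 0.1326]
step 3: x^-=[0.5306, 0.0501]  P^-=[0.3131 -0.0345; -0.0345 0.4384]  S=[0.5766 -0.0382; -0.0382 0.6291]  K=[0.5437 -0.0268; -0.0442 0.6947]  nu=[-3.4186, -1.5948]  x^+=[-1.2852, -0.9066]  P^+=[0.1411 0.0056; 0.0056 0.1313]
step 4: x^-=[-0.9556, -0.5626]  P^-=[0.3104 -0.0338; -0.0338 0.4372]  S=[0.5738 -0.0374; -0.0374 0.6279]  K=[0.5416 -0.0265; -0.0441 0.6942]  nu=[1.1831, 0.8031]  x^+=[-0.3361, -0.0573]  P^+=[0.1406 0.0056; 0.0056 0.1312]
step 5: x^-=[-0.2643, 0.0128]  P^-=[0.3101 -0.0337; -0.0337 0.4371]  S=[0.5735 -0.0373; -0.0373 0.6278]  K=[0.5414 -0.0264; -0.0441 0.6942]  nu=[-1.5552, -2.0155]  x^+=[-1.0530, -1.3177]  P^+=[0.1405 0.0056; 0.0056 0.1312]

innov = [-1.5552, -2.0155]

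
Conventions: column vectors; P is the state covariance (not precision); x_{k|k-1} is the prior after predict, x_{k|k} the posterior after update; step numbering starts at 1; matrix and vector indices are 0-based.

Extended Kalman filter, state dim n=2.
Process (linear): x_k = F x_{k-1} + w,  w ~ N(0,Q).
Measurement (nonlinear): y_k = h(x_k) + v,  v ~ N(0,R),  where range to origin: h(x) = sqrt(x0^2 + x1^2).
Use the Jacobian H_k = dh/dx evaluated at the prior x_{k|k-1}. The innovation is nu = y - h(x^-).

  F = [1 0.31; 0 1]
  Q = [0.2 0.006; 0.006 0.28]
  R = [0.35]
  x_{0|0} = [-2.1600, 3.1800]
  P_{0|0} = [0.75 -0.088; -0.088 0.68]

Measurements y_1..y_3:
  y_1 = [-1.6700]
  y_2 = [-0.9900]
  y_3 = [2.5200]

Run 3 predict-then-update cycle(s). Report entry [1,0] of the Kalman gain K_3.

step 1: x^-=[-1.1742, 3.1800]  P^-=[0.9608 0.1288; 0.1288 0.9600]  H_jac=[-0.3464 0.9381]  S=[1.2264]  K=[-0.1728; 0.6979]  nu=[-5.0599]  x^+=[-0.2996, -0.3515]  P^+=[0.9241 0.2767; 0.2767 0.3626]
step 2: x^-=[-0.4086, -0.3515]  P^-=[1.3306 0.3952; 0.3952 0.6426]  H_jac=[-0.7581 -0.6522]  S=[1.7787]  K=[-0.7120; -0.4040]  nu=[-1.5290]  x^+=[0.6800, 0.2662]  P^+=[0.4289 -0.1165; -0.1165 0.3522]
step 3: x^-=[0.7625, 0.2662]  P^-=[0.5906 -0.0013; -0.0013 0.6322]  H_jac=[0.9441 0.3296]  S=[0.9443]  K=[0.5900; 0.2194]  nu=[1.7123]  x^+=[1.7728, 0.6419]  P^+=[0.2619 -0.1235; -0.1235 0.5868]

K[1,0] = 0.2194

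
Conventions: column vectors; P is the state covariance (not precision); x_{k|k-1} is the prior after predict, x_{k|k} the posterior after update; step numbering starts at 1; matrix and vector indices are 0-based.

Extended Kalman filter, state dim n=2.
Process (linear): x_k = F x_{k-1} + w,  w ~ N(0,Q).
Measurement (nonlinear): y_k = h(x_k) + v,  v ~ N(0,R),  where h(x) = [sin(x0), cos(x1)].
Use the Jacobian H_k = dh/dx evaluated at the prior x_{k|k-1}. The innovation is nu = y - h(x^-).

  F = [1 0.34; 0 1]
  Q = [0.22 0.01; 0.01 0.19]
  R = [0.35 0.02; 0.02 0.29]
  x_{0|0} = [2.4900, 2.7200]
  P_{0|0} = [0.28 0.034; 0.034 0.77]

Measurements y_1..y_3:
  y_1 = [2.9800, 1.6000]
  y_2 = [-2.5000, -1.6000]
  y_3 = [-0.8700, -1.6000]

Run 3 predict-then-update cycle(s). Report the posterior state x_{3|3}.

x_post = [-1.1799, -2.5361]

step 1: x^-=[3.4148, 2.7200]  P^-=[0.6121 0.3058; 0.3058 0.9600]  H_jac=[-0.9629 0.0000; 0.0000 -0.4092]  S=[0.9176 0.1405; 0.1405 0.4508]  K=[-0.6299 -0.0813; -0.1969 -0.8102]  nu=[3.2498, 2.5124]  x^+=[1.1634, 0.0448]  P^+=[0.2307 0.0884; 0.0884 0.5838]
step 2: x^-=[1.1786, 0.0448]  P^-=[0.5782 0.2969; 0.2969 0.7738]  H_jac=[0.3822 0.0000; 0.0000 -0.0447]  S=[0.4345 0.0149; 0.0149 0.2915]  K=[0.5111 -0.0717; 0.2657 -0.1323]  nu=[-3.4241, -2.5990]  x^+=[-0.3851, -0.5210]  P^+=[0.4643 0.2364; 0.2364 0.7390]
step 3: x^-=[-0.5623, -0.5210]  P^-=[0.9305 0.4977; 0.4977 0.9290]  H_jac=[0.8461 0.0000; 0.0000 0.4978]  S=[1.0161 0.2296; 0.2296 0.5202]  K=[0.7411 0.1491; 0.2372 0.7843]  nu=[-0.3369, -2.4673]  x^+=[-1.1799, -2.5361]  P^+=[0.3101 0.1167; 0.1167 0.4665]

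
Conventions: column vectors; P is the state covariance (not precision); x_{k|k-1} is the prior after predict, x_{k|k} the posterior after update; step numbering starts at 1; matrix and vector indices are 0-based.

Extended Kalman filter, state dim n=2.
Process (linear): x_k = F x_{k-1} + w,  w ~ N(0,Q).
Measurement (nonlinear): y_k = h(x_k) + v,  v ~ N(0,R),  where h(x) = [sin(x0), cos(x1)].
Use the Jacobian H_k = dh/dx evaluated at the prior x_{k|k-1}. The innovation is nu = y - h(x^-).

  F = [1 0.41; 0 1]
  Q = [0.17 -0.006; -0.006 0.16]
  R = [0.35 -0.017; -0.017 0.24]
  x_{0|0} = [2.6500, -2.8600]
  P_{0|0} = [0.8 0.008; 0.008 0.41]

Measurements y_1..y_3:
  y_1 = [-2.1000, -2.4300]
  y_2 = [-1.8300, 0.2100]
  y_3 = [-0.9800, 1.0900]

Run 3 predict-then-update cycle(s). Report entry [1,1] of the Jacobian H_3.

step 1: x^-=[1.4774, -2.8600]  P^-=[1.0455 0.1701; 0.1701 0.5700]  H_jac=[0.0933 0.0000; 0.0000 0.2779]  S=[0.3591 -0.0126; -0.0126 0.2840]  K=[0.2778 0.1787; 0.0638 0.5605]  nu=[-3.0956, -1.4694]  x^+=[0.3548, -3.8812]  P^+=[1.0099 0.1374; 0.1374 0.4802]
step 2: x^-=[-1.2365, -3.8812]  P^-=[1.3733 0.3283; 0.3283 0.6402]  H_jac=[0.3281 0.0000; 0.0000 -0.6740]  S=[0.4978 -0.0896; -0.0896 0.5308]  K=[0.8561 -0.2723; 0.0722 -0.8007]  nu=[-0.8854, 0.9487]  x^+=[-2.2528, -4.7048]  P^+=[0.9273 0.1186; 0.1186 0.2869]
step 3: x^-=[-4.1818, -4.7048]  P^-=[1.2428 0.2302; 0.2302 0.4469]  H_jac=[-0.5061 0.0000; 0.0000 -1.0000]  S=[0.6683 0.0995; 0.0995 0.6869]  K=[-0.9109 -0.2032; -0.0792 -0.6392]  nu=[-1.8425, 1.0976]  x^+=[-2.7265, -5.2605]  P^+=[0.6231 0.0333; 0.0333 0.1521]

H_jac[1,1] = -1.0000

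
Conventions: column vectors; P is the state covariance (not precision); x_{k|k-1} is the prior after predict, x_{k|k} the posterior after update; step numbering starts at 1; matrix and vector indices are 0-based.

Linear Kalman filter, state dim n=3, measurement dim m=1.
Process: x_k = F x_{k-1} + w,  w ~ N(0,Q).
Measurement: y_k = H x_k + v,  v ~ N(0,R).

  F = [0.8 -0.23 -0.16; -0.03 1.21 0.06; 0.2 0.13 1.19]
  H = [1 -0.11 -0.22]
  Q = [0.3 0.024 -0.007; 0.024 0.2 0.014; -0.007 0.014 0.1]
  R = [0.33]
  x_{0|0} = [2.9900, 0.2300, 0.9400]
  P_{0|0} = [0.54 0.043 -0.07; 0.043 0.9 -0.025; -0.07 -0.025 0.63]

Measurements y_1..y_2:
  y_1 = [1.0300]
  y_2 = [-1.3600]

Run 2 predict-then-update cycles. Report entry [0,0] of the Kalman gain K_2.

step 1: x^-=[2.1887, 0.2450, 1.7465]  P^-=[0.7096 -0.2021 -0.1220; -0.2021 1.5139 0.1730; -0.1220 0.1730 0.9901]  S=[1.2123]  K=[0.6258; -0.3354; -0.2960]  nu=[-0.7475]  x^+=[1.7209, 0.4957, 1.9678]  P^+=[0.2348 0.0524 0.1026; 0.0524 1.3775 0.0526; 0.1026 0.0526 0.8839]
step 2: x^-=[0.9479, 0.6663, 2.7503]  P^-=[0.5041 -0.3279 -0.0970; -0.3279 2.2237 0.3786; -0.0970 0.3786 1.4522]  S=[1.0645]  K=[0.5275; -0.6161; -0.4304]  nu=[-1.6295]  x^+=[0.0883, 1.6702, 3.4516]  P^+=[0.2079 0.0181 0.1447; 0.0181 1.8197 0.0964; 0.1447 0.0964 1.2550]

K[0,0] = 0.5275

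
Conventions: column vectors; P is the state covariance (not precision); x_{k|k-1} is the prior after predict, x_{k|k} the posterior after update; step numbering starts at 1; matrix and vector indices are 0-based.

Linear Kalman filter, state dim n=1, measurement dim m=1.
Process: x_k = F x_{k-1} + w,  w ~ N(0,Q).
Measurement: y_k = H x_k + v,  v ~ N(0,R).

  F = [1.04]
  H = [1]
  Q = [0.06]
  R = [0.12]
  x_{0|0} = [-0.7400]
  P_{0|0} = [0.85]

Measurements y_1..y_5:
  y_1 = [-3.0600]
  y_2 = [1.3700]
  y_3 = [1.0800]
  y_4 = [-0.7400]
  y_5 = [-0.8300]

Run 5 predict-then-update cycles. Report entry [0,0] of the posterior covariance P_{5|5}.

step 1: x^-=[-0.7696]  P^-=[0.9794]  S=[1.0994]  K=[0.8908]  nu=[-2.2904]  x^+=[-2.8100]  P^+=[0.1069]
step 2: x^-=[-2.9224]  P^-=[0.1756]  S=[0.2956]  K=[0.5941]  nu=[4.2924]  x^+=[-0.3724]  P^+=[0.0713]
step 3: x^-=[-0.3873]  P^-=[0.1371]  S=[0.2571]  K=[0.5333]  nu=[1.4673]  x^+=[0.3952]  P^+=[0.0640]
step 4: x^-=[0.4110]  P^-=[0.1292]  S=[0.2492]  K=[0.5185]  nu=[-1.1510]  x^+=[-0.1858]  P^+=[0.0622]
step 5: x^-=[-0.1932]  P^-=[0.1273]  S=[0.2473]  K=[0.5148]  nu=[-0.6368]  x^+=[-0.5210]  P^+=[0.0618]

P_post[0,0] = 0.0618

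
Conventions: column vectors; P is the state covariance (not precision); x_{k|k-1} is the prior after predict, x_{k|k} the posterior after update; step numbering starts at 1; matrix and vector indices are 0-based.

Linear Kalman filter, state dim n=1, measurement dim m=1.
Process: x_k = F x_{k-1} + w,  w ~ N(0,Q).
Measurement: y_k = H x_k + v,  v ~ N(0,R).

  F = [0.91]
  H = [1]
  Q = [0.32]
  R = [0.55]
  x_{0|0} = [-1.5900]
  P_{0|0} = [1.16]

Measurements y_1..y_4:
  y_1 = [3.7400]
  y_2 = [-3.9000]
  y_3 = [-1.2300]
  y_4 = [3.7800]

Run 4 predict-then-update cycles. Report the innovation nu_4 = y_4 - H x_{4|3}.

step 1: x^-=[-1.4469]  P^-=[1.2806]  S=[1.8306]  K=[0.6996]  nu=[5.1869]  x^+=[2.1816]  P^+=[0.3848]
step 2: x^-=[1.9853]  P^-=[0.6386]  S=[1.1886]  K=[0.5373]  nu=[-5.8853]  x^+=[-1.1768]  P^+=[0.2955]
step 3: x^-=[-1.0708]  P^-=[0.5647]  S=[1.1147]  K=[0.5066]  nu=[-0.1592]  x^+=[-1.1515]  P^+=[0.2786]
step 4: x^-=[-1.0478]  P^-=[0.5507]  S=[1.1007]  K=[0.5003]  nu=[4.8278]  x^+=[1.3677]  P^+=[0.2752]

innov = [4.8278]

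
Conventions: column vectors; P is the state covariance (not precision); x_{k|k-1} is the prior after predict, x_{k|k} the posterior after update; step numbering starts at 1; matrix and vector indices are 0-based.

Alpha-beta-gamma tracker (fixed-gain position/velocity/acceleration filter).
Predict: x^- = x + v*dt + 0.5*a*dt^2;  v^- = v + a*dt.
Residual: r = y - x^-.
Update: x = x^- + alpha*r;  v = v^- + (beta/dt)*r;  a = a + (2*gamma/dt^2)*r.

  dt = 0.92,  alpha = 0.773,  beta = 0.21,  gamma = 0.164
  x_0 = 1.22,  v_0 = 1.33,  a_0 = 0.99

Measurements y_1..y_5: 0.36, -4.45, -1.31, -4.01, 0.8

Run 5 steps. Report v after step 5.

step 1: x_pred=2.8626  r=-2.5026  x^+=0.9281  v^+=1.6696  a^+=0.0202
step 2: x_pred=2.4726  r=-6.9226  x^+=-2.8786  v^+=0.1080  a^+=-2.6625
step 3: x_pred=-3.9060  r=2.5960  x^+=-1.8993  v^+=-1.7489  a^+=-1.6565
step 4: x_pred=-4.2093  r=0.1993  x^+=-4.0553  v^+=-3.2274  a^+=-1.5792
step 5: x_pred=-7.6928  r=8.4928  x^+=-1.1279  v^+=-2.7417  a^+=1.7119

v_post = -2.7417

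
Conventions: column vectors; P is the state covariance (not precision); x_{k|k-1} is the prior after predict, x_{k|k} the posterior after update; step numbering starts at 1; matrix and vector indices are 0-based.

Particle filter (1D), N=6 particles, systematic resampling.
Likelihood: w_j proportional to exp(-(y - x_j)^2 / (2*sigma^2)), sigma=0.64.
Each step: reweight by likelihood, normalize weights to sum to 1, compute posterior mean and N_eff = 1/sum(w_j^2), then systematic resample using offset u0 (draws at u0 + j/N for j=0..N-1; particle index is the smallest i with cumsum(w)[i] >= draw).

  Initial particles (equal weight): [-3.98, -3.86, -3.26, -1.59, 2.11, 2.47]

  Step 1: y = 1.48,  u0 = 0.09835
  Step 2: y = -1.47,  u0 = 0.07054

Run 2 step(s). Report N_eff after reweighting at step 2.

step 1: w=[0.0000, 0.0000, 0.0000, 0.0000, 0.6708, 0.3292]  mean=2.2285  Neff=1.7910  idx=[4, 4, 4, 4, 5, 5]
step 2: w=[0.2455, 0.2455, 0.2455, 0.2455, 0.0090, 0.0090]  mean=2.1165  Neff=4.1454  idx=[0, 0, 1, 2, 3, 3]

N_eff = 4.1454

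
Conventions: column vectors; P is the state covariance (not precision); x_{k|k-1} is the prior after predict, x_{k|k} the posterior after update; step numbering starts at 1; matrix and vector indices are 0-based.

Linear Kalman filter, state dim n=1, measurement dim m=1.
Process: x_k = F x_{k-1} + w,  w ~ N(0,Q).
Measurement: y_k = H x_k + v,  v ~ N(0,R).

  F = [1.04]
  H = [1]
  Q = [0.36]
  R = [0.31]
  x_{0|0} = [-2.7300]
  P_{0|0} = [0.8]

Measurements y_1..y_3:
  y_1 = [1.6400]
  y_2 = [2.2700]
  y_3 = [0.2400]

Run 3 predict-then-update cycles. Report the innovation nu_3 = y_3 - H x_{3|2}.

innov = [-1.6033]

step 1: x^-=[-2.8392]  P^-=[1.2253]  S=[1.5353]  K=[0.7981]  nu=[4.4792]  x^+=[0.7356]  P^+=[0.2474]
step 2: x^-=[0.7650]  P^-=[0.6276]  S=[0.9376]  K=[0.6694]  nu=[1.5050]  x^+=[1.7724]  P^+=[0.2075]
step 3: x^-=[1.8433]  P^-=[0.5844]  S=[0.8944]  K=[0.6534]  nu=[-1.6033]  x^+=[0.7957]  P^+=[0.2026]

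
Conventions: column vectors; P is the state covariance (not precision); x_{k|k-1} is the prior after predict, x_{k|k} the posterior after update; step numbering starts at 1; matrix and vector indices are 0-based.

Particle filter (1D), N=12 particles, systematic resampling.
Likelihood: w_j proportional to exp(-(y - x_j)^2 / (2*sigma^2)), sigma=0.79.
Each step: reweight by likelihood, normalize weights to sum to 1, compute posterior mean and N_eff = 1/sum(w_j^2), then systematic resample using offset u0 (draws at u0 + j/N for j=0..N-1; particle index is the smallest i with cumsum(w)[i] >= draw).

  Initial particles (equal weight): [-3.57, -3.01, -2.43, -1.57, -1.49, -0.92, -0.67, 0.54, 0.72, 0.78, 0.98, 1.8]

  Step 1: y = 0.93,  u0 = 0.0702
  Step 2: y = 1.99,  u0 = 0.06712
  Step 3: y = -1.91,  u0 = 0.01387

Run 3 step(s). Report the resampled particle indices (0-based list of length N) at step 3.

step 1: w=[0.0000, 0.0000, 0.0000, 0.0015, 0.0020, 0.0141, 0.0281, 0.1931, 0.2105, 0.2142, 0.2177, 0.1189]  mean=0.8133  Neff=5.2632  idx=[7, 7, 7, 8, 8, 9, 9, 9, 10, 10, 11, 11]
step 2: w=[0.0382, 0.0382, 0.0382, 0.0565, 0.0565, 0.0637, 0.0637, 0.0637, 0.0909, 0.0909, 0.1999, 0.1999]  mean=1.1898  Neff=8.3804  idx=[1, 3, 5, 6, 7, 8, 9, 10, 10, 11, 11, 11]
step 3: w=[0.3434, 0.1651, 0.1278, 0.1278, 0.1278, 0.0523, 0.0523, 0.0007, 0.0007, 0.0007, 0.0007, 0.0007]  mean=0.7121  Neff=5.0076  idx=[0, 0, 0, 0, 1, 1, 2, 2, 3, 3, 4, 5]

resampled_idx = [0, 0, 0, 0, 1, 1, 2, 2, 3, 3, 4, 5]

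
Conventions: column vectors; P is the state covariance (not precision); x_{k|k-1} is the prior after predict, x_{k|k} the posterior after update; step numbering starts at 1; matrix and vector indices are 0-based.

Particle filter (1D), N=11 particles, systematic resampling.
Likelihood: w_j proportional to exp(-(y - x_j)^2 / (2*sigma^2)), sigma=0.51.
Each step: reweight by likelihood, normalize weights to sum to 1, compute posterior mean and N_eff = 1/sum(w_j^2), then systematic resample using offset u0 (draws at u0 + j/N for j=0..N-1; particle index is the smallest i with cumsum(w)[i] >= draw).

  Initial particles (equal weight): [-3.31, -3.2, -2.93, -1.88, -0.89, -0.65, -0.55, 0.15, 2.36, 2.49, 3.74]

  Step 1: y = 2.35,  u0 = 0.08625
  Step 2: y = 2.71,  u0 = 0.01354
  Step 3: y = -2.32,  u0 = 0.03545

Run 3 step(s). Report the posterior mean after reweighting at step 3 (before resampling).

step 1: w=[0.0000, 0.0000, 0.0000, 0.0000, 0.0000, 0.0000, 0.0000, 0.0000, 0.5031, 0.4846, 0.0123]  mean=2.4398  Neff=2.0488  idx=[8, 8, 8, 8, 8, 9, 9, 9, 9, 9, 10]
step 2: w=[0.0915, 0.0915, 0.0915, 0.0915, 0.0915, 0.1055, 0.1055, 0.1055, 0.1055, 0.1055, 0.0151]  mean=2.4494  Neff=10.2326  idx=[0, 1, 2, 3, 4, 5, 5, 6, 7, 8, 9]
step 3: w=[0.1799, 0.1799, 0.1799, 0.1799, 0.1799, 0.0168, 0.0168, 0.0168, 0.0168, 0.0168, 0.0168]  mean=2.3731  Neff=6.1187  idx=[0, 0, 1, 1, 2, 2, 3, 3, 4, 4, 7]

post_mean = 2.3731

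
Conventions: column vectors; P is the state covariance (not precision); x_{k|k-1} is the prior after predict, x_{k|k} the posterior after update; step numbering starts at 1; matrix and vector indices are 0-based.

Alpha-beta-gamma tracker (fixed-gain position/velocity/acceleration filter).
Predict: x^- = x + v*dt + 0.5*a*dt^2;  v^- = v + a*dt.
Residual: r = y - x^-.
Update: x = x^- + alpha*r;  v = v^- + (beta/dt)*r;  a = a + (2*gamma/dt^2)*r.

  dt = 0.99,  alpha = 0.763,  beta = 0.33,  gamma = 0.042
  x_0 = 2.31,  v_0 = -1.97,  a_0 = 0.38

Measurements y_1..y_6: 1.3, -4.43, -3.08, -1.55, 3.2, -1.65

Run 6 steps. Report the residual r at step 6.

resid = -6.4115

step 1: x_pred=0.5459  r=0.7541  x^+=1.1213  v^+=-1.3424  a^+=0.4446
step 2: x_pred=0.0102  r=-4.4402  x^+=-3.3777  v^+=-2.3823  a^+=0.0641
step 3: x_pred=-5.7048  r=2.6248  x^+=-3.7021  v^+=-1.4439  a^+=0.2890
step 4: x_pred=-4.9899  r=3.4399  x^+=-2.3653  v^+=-0.0112  a^+=0.5839
step 5: x_pred=-2.0902  r=5.2902  x^+=1.9462  v^+=2.3303  a^+=1.0373
step 6: x_pred=4.7615  r=-6.4115  x^+=-0.1305  v^+=1.2200  a^+=0.4878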